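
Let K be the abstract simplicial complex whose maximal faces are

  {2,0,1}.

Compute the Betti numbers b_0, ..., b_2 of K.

b_0 = 1, b_1 = 0, b_2 = 0.

Take the total order 0 < 1 < 2 on the vertex set. Then K (dimension 2) consists of the simplices:

  0-simplices (3): [0], [1], [2]
  1-simplices (3): [0,1], [0,2], [1,2]
  2-simplices (1): [0,1,2]

Hence C_0 ≅ Z^3, C_1 ≅ Z^3, C_2 ≅ Z^1.

∂_1: C_1 → C_0 is given by ∂[p,q] = [q] − [p].
This gives a 3×3 integer matrix of rank 2; reducing to Smith normal form yields diagonal entries (1,1).

Boundary ∂_2: C_2 → C_1 acts by ∂[p,q,r] = [q,r] − [p,r] + [p,q]. For instance
  ∂[0,1,2] = [1,2] − [0,2] + [0,1].
As a 3×1 matrix over Z this has rank 1, with invariant factors (1).

Reading off H_k = ker ∂_k / im ∂_{k+1}:

  H_0: rank C_0 − rank ∂_1 = 3 − 2 = 1, and the invariant factors of ∂_1 are all 1, so H_0 ≅ Z.
  H_1: rank ker ∂_1 − rank ∂_2 = (3 − 2) − 1 = 0, and the invariant factors of ∂_2 are all 1, so H_1 ≅ 0.
  H_2: rank ker ∂_2 − rank ∂_3 = (1 − 1) − 0 = 0, and there is no ∂_3, so H_2 ≅ 0.

As a check, the Euler characteristic is 3 − 3 + 1 = 1, which agrees with 1 − 0 + 0 = 1.

Hence the Betti numbers are b_0 = 1, b_1 = 0, b_2 = 0.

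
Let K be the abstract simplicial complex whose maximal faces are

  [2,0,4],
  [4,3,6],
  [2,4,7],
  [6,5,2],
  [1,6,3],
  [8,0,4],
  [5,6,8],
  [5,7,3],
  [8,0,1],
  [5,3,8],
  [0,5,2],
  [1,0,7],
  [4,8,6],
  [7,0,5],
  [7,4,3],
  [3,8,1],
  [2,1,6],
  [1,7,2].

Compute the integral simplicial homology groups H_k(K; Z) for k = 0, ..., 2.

H_0 = Z,  H_1 = Z × Z/2,  H_2 = 0.

Take the total order 0 < 1 < 2 < 3 < 4 < 5 < 6 < 7 < 8 on the vertex set. Then K (dimension 2) consists of the simplices:

  0-simplices (9): [0], [1], [2], [3], [4], [5], [6], [7], [8]
  1-simplices (27): (27 of them)
  2-simplices (18): [0,1,7], [0,1,8], [0,2,4], [0,2,5], [0,4,8], [0,5,7], [1,2,6], [1,2,7], [1,3,6], [1,3,8], [2,4,7], [2,5,6], [3,4,6], [3,4,7], [3,5,7], [3,5,8], [4,6,8], [5,6,8]

Hence C_0 ≅ Z^9, C_1 ≅ Z^27, C_2 ≅ Z^18.

Boundary ∂_1: C_1 → C_0 is given by ∂[p,q] = [q] − [p].
This gives a 9×27 integer matrix of rank 8; reducing to Smith normal form yields diagonal entries (1,1,1,1,1,1,1,1).

The boundary map ∂_2: C_2 → C_1 acts by ∂[p,q,r] = [q,r] − [p,r] + [p,q]. For instance
  ∂[0,2,5] = [2,5] − [0,5] + [0,2],
  ∂[0,5,7] = [5,7] − [0,7] + [0,5].
This gives a 27×18 integer matrix of rank 18; reducing to Smith normal form yields diagonal entries (1,1,1,1,1,1,1,1,1,1,1,1,1,1,1,1,1,2).

Computing H_k = (kernel of ∂_k) / (image of ∂_{k+1}):

  H_0: rank C_0 − rank ∂_1 = 9 − 8 = 1, and the invariant factors of ∂_1 are all 1, so H_0 ≅ Z.
  H_1: rank ker ∂_1 − rank ∂_2 = (27 − 8) − 18 = 1, and ∂_2 has invariant factor 2 > 1, so H_1 ≅ Z × Z/2.
  H_2: rank ker ∂_2 − rank ∂_3 = (18 − 18) − 0 = 0, and there is no ∂_3, so H_2 ≅ 0.

As a check, the Euler characteristic is 9 − 27 + 18 = 0, which agrees with 1 − 1 + 0 = 0.
(K is a triangulation of the Klein bottle.)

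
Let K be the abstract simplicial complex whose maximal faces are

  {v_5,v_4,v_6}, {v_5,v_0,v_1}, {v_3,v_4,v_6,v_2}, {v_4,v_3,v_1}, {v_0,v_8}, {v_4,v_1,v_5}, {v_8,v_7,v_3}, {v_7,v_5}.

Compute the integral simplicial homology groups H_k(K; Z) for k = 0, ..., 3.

Fix the vertex order v_0 < v_1 < v_2 < v_3 < v_4 < v_5 < v_6 < v_7 < v_8 and write every simplex with vertices in increasing order. Then dim K = 3 and the simplices of K are:

  0-simplices (9): [v_0], [v_1], [v_2], [v_3], [v_4], [v_5], [v_6], [v_7], [v_8]
  1-simplices (18): (18 of them)
  2-simplices (9): [v_0,v_1,v_5], [v_1,v_3,v_4], [v_1,v_4,v_5], [v_2,v_3,v_4], [v_2,v_3,v_6], [v_2,v_4,v_6], [v_3,v_4,v_6], [v_3,v_7,v_8], [v_4,v_5,v_6]
  3-simplices (1): [v_2,v_3,v_4,v_6]

giving chain groups C_0 ≅ Z^9, C_1 ≅ Z^18, C_2 ≅ Z^9, C_3 ≅ Z^1.

Boundary ∂_1: C_1 → C_0 is given by ∂[p,q] = [q] − [p]. For instance
  ∂[v_2,v_4] = [v_4] − [v_2].
As a 9×18 matrix over Z this has rank 8, with invariant factors (1,1,1,1,1,1,1,1).

Boundary ∂_2: C_2 → C_1 maps a triangle to the signed sum of its edges. For instance
  ∂[v_3,v_7,v_8] = [v_7,v_8] − [v_3,v_8] + [v_3,v_7],
  ∂[v_1,v_3,v_4] = [v_3,v_4] − [v_1,v_4] + [v_1,v_3].
As a 18×9 matrix over Z this has rank 8, with invariant factors (1,1,1,1,1,1,1,1).

The boundary map ∂_3: C_3 → C_2 sends each 3-simplex σ to the alternating sum Σ_i (−1)^i (σ with its i-th vertex removed). For instance
  ∂[v_2,v_3,v_4,v_6] = [v_3,v_4,v_6] − [v_2,v_4,v_6] + [v_2,v_3,v_6] − [v_2,v_3,v_4].
This gives a 9×1 integer matrix of rank 1; reducing to Smith normal form yields diagonal entries (1).

Reading off H_k = ker ∂_k / im ∂_{k+1}:

  H_0: rank C_0 − rank ∂_1 = 9 − 8 = 1, and the invariant factors of ∂_1 are all 1, so H_0 = Z.
  H_1: rank ker ∂_1 − rank ∂_2 = (18 − 8) − 8 = 2, and the invariant factors of ∂_2 are all 1, so H_1 = Z^2.
  H_2: rank ker ∂_2 − rank ∂_3 = (9 − 8) − 1 = 0, and the invariant factors of ∂_3 are all 1, so H_2 = 0.
  H_3: rank ker ∂_3 − rank ∂_4 = (1 − 1) − 0 = 0, and there is no ∂_4, so H_3 = 0.

H_0 = Z,  H_1 = Z^2,  H_2 = 0,  H_3 = 0.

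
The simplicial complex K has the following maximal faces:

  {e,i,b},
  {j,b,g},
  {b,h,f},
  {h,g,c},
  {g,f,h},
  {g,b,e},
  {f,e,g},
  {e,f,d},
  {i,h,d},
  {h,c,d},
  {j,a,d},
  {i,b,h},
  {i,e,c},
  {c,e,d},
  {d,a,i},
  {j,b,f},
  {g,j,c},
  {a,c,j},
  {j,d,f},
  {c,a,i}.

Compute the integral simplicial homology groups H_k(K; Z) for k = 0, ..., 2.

H_0 = Z,  H_1 = Z ⊕ Z_2,  H_2 = 0.

Fix the vertex order a < b < c < d < e < f < g < h < i < j and write every simplex with vertices in increasing order. Then dim K = 2 and the simplices of K are:

  0-simplices (10): a, b, c, d, e, f, g, h, i, j
  1-simplices (30): ac, ad, ai, aj, be, bf, bg, bh, bi, bj, cd, ce, cg, ch, ci, cj, de, df, dh, di, dj, ef, eg, ei, fg, fh, fj, gh, gj, hi
  2-simplices (20): aci, acj, adi, adj, beg, bei, bfh, bfj, bgj, bhi, cde, cdh, cei, cgh, cgj, def, dfj, dhi, efg, fgh

Hence C_0 ≅ Z^10, C_1 ≅ Z^30, C_2 ≅ Z^20.

The boundary map ∂_1: C_1 → C_0 maps an edge to its endpoints' difference, ∂[p,q] = q − p. For instance
  ∂ai = i − a.
The resulting 10×30 matrix has rank 9, and its Smith normal form has invariant factors (1,1,1,1,1,1,1,1,1).

∂_2: C_2 → C_1 maps a triangle to the signed sum of its edges. For instance
  ∂adi = di − ai + ad,
  ∂aci = ci − ai + ac.
The 30×20 boundary matrix has rank 20 and Smith normal form diag(1,1,1,1,1,1,1,1,1,1,1,1,1,1,1,1,1,1,1,2).

Reading off H_k = ker ∂_k / im ∂_{k+1}:

  H_0: rank C_0 − rank ∂_1 = 10 − 9 = 1, and the invariant factors of ∂_1 are all 1, so H_0 = Z.
  H_1: rank ker ∂_1 − rank ∂_2 = (30 − 9) − 20 = 1, and ∂_2 has invariant factor 2 > 1, so H_1 = Z ⊕ Z_2.
  H_2: rank ker ∂_2 − rank ∂_3 = (20 − 20) − 0 = 0, and there is no ∂_3, so H_2 = 0.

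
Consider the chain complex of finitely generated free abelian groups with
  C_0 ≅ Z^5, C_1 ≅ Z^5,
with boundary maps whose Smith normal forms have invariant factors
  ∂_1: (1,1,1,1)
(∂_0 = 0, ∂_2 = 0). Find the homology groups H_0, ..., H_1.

H_0 ≅ Z,  H_1 ≅ Z.

H_0: b_0 = 5 − 0 − 4 = 1; torsion from ∂_1 factors > 1: none. So H_0 ≅ Z.
H_1: b_1 = 5 − 4 − 0 = 1; torsion from ∂_2 factors > 1: none. So H_1 ≅ Z.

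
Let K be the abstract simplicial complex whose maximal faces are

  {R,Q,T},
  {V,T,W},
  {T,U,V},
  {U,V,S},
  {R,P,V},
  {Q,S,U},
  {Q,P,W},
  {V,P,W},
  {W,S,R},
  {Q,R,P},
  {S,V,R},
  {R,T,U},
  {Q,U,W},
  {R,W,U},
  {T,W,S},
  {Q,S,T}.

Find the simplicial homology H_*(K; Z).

Take the total order P < Q < R < S < T < U < V < W on the vertex set. Then K (dimension 2) consists of the simplices:

  0-simplices (8): P, Q, R, S, T, U, V, W
  1-simplices (24): PQ, PR, PV, PW, QR, QS, QT, QU, QW, RS, RT, RU, RV, RW, ST, SU, SV, SW, TU, TV, TW, UV, UW, VW
  2-simplices (16): PQR, PQW, PRV, PVW, QRT, QST, QSU, QUW, RSV, RSW, RTU, RUW, STW, SUV, TUV, TVW

giving chain groups C_0 ≅ Z^8, C_1 ≅ Z^24, C_2 ≅ Z^16.

Boundary ∂_1: C_1 → C_0 is given by ∂[p,q] = [q] − [p].
The 8×24 boundary matrix has rank 7 and Smith normal form diag(1,1,1,1,1,1,1).

The boundary map ∂_2: C_2 → C_1 sends each 2-simplex [p,q,r] to [q,r] − [p,r] + [p,q]. For instance
  ∂SUV = UV − SV + SU,
  ∂PRV = RV − PV + PR.
The resulting 24×16 matrix has rank 15, and its Smith normal form has invariant factors (1,1,1,1,1,1,1,1,1,1,1,1,1,1,1).

Computing H_k = (kernel of ∂_k) / (image of ∂_{k+1}):

  H_0: rank C_0 − rank ∂_1 = 8 − 7 = 1, and the invariant factors of ∂_1 are all 1, so H_0 ≅ Z.
  H_1: rank ker ∂_1 − rank ∂_2 = (24 − 7) − 15 = 2, and the invariant factors of ∂_2 are all 1, so H_1 ≅ Z^2.
  H_2: rank ker ∂_2 − rank ∂_3 = (16 − 15) − 0 = 1, and there is no ∂_3, so H_2 ≅ Z.

H_0 ≅ Z,  H_1 ≅ Z^2,  H_2 ≅ Z.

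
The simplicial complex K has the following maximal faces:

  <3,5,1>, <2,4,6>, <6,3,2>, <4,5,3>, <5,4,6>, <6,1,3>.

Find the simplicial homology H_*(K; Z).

H_0 ≅ Z,  H_1 ≅ Z,  H_2 = 0.

K has 6 vertices, 12 edges, 6 triangles.
rank ∂_0 = 0, rank ∂_1 = 5 ⇒ b_0 = 6 − 0 − 5 = 1; all invariant factors of ∂_1 are 1 so no torsion. So H_0 ≅ Z.
rank ∂_1 = 5, rank ∂_2 = 6 ⇒ b_1 = 12 − 5 − 6 = 1; all invariant factors of ∂_2 are 1 so no torsion. So H_1 ≅ Z.
rank ∂_2 = 6, rank ∂_3 = 0 ⇒ b_2 = 6 − 6 − 0 = 0. So H_2 ≅ 0.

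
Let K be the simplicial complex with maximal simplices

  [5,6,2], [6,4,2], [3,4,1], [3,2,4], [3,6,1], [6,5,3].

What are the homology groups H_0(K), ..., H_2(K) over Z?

K has 6 vertices, 12 edges, 6 triangles.
rank ∂_0 = 0, rank ∂_1 = 5 ⇒ b_0 = 6 − 0 − 5 = 1; all invariant factors of ∂_1 are 1 so no torsion. So H_0 = Z.
rank ∂_1 = 5, rank ∂_2 = 6 ⇒ b_1 = 12 − 5 − 6 = 1; all invariant factors of ∂_2 are 1 so no torsion. So H_1 = Z.
rank ∂_2 = 6, rank ∂_3 = 0 ⇒ b_2 = 6 − 6 − 0 = 0. So H_2 = 0.

H_0 ≅ Z,  H_1 ≅ Z,  H_2 = 0.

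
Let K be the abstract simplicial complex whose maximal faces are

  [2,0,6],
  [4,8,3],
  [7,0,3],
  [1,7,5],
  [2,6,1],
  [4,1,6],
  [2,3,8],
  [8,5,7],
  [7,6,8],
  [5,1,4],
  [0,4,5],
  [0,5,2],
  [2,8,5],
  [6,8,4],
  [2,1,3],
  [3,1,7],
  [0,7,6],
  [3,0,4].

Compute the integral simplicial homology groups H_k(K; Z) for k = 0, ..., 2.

H_0 ≅ Z,  H_1 ≅ Z^2,  H_2 ≅ Z.

Order the vertices as 0 < 1 < 2 < 3 < 4 < 5 < 6 < 7 < 8. Listing each simplex with vertices in this order, K has dimension 2 with simplices:

  0-simplices (9): [0], [1], [2], [3], [4], [5], [6], [7], [8]
  1-simplices (27): (27 of them)
  2-simplices (18): [0,2,5], [0,2,6], [0,3,4], [0,3,7], [0,4,5], [0,6,7], [1,2,3], [1,2,6], [1,3,7], [1,4,5], [1,4,6], [1,5,7], [2,3,8], [2,5,8], [3,4,8], [4,6,8], [5,7,8], [6,7,8]

giving chain groups C_0 ≅ Z^9, C_1 ≅ Z^27, C_2 ≅ Z^18.

Boundary ∂_1: C_1 → C_0 sends each edge [p,q] (with p < q) to q − p. For instance
  ∂[3,4] = [4] − [3].
This gives a 9×27 integer matrix of rank 8; reducing to Smith normal form yields diagonal entries (1,1,1,1,1,1,1,1).

The boundary map ∂_2: C_2 → C_1 sends each 2-simplex [p,q,r] to [q,r] − [p,r] + [p,q]. For instance
  ∂[1,2,6] = [2,6] − [1,6] + [1,2],
  ∂[4,6,8] = [6,8] − [4,8] + [4,6].
The 27×18 boundary matrix has rank 17 and Smith normal form diag(1,1,1,1,1,1,1,1,1,1,1,1,1,1,1,1,1).

From H_k ≅ ker(∂_k) / im(∂_{k+1}) we obtain:

  H_0: rank C_0 − rank ∂_1 = 9 − 8 = 1, and the invariant factors of ∂_1 are all 1, so H_0 = Z.
  H_1: rank ker ∂_1 − rank ∂_2 = (27 − 8) − 17 = 2, and the invariant factors of ∂_2 are all 1, so H_1 = Z^2.
  H_2: rank ker ∂_2 − rank ∂_3 = (18 − 17) − 0 = 1, and there is no ∂_3, so H_2 = Z.

As a check, the Euler characteristic is 9 − 27 + 18 = 0, which agrees with 1 − 2 + 1 = 0.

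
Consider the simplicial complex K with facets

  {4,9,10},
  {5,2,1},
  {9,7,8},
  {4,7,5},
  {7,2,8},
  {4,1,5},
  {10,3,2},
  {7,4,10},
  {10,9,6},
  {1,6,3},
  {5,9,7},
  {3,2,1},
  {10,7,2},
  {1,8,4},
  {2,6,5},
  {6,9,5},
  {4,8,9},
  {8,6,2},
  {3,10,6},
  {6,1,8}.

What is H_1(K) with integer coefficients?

Fix the vertex order 1 < 2 < 3 < 4 < 5 < 6 < 7 < 8 < 9 < 10 and write every simplex with vertices in increasing order. Then dim K = 2 and the simplices of K are:

  0-simplices (10): [1], [2], [3], [4], [5], [6], [7], [8], [9], [10]
  1-simplices (30): (30 of them)
  2-simplices (20): (20 of them)

Hence C_0 ≅ Z^10, C_1 ≅ Z^30, C_2 ≅ Z^20.

Boundary ∂_1: C_1 → C_0 maps an edge to its endpoints' difference, ∂[p,q] = q − p.
The resulting 10×30 matrix has rank 9, and its Smith normal form has invariant factors (1,1,1,1,1,1,1,1,1).

The boundary map ∂_2: C_2 → C_1 acts by ∂[p,q,r] = [q,r] − [p,r] + [p,q]. For instance
  ∂[2,6,8] = [6,8] − [2,8] + [2,6],
  ∂[3,6,10] = [6,10] − [3,10] + [3,6].
This gives a 30×20 integer matrix of rank 20; reducing to Smith normal form yields diagonal entries (1,1,1,1,1,1,1,1,1,1,1,1,1,1,1,1,1,1,1,2).

Reading off H_k = ker ∂_k / im ∂_{k+1}:

  H_1: rank ker ∂_1 − rank ∂_2 = (30 − 9) − 20 = 1, and ∂_2 has invariant factor 2 > 1, so H_1 ≅ Z ⊕ Z_2.

H_1 = Z ⊕ Z_2.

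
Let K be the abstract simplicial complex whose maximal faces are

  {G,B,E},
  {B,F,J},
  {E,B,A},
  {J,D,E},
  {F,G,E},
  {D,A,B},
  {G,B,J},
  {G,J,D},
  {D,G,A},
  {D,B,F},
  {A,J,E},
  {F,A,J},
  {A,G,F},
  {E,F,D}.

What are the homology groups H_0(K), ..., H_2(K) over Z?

H_0 = Z,  H_1 = Z^2,  H_2 = Z.

We work with the vertex ordering A < B < D < E < F < G < J. The simplices of K, each written with vertices in increasing order, are:

  0-simplices (7): A, B, D, E, F, G, J
  1-simplices (21): AB, AD, AE, AF, AG, AJ, BD, BE, BF, BG, BJ, DE, DF, DG, DJ, EF, EG, EJ, FG, FJ, GJ
  2-simplices (14): ABD, ABE, ADG, AEJ, AFG, AFJ, BDF, BEG, BFJ, BGJ, DEF, DEJ, DGJ, EFG

so the chain groups are C_0 ≅ Z^7, C_1 ≅ Z^21, C_2 ≅ Z^14.

∂_1: C_1 → C_0 maps an edge to its endpoints' difference, ∂[p,q] = q − p.
This gives a 7×21 integer matrix of rank 6; reducing to Smith normal form yields diagonal entries (1,1,1,1,1,1).

Boundary ∂_2: C_2 → C_1 acts by ∂[p,q,r] = [q,r] − [p,r] + [p,q]. For instance
  ∂DEJ = EJ − DJ + DE,
  ∂AFG = FG − AG + AF.
As a 21×14 matrix over Z this has rank 13, with invariant factors (1,1,1,1,1,1,1,1,1,1,1,1,1).

Reading off H_k = ker ∂_k / im ∂_{k+1}:

  H_0: rank C_0 − rank ∂_1 = 7 − 6 = 1, and the invariant factors of ∂_1 are all 1, so H_0 = Z.
  H_1: rank ker ∂_1 − rank ∂_2 = (21 − 6) − 13 = 2, and the invariant factors of ∂_2 are all 1, so H_1 = Z^2.
  H_2: rank ker ∂_2 − rank ∂_3 = (14 − 13) − 0 = 1, and there is no ∂_3, so H_2 = Z.

As a check, the Euler characteristic is 7 − 21 + 14 = 0, which agrees with 1 − 2 + 1 = 0.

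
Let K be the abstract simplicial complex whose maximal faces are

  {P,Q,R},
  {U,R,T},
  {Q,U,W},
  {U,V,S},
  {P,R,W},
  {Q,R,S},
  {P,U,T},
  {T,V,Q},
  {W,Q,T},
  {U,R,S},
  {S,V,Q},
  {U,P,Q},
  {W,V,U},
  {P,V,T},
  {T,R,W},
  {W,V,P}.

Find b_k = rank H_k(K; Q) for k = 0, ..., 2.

We work with the vertex ordering P < Q < R < S < T < U < V < W. The simplices of K, each written with vertices in increasing order, are:

  0-simplices (8): P, Q, R, S, T, U, V, W
  1-simplices (24): PQ, PR, PT, PU, PV, PW, QR, QS, QT, QU, QV, QW, RS, RT, RU, RW, SU, SV, TU, TV, TW, UV, UW, VW
  2-simplices (16): PQR, PQU, PRW, PTU, PTV, PVW, QRS, QSV, QTV, QTW, QUW, RSU, RTU, RTW, SUV, UVW

so the chain groups are C_0 ≅ Z^8, C_1 ≅ Z^24, C_2 ≅ Z^16.

Boundary ∂_1: C_1 → C_0 maps an edge to its endpoints' difference, ∂[p,q] = q − p. For instance
  ∂PR = R − P.
As a 8×24 matrix over Z this has rank 7, with invariant factors (1,1,1,1,1,1,1).

The boundary map ∂_2: C_2 → C_1 maps a triangle to the signed sum of its edges. For instance
  ∂PQU = QU − PU + PQ,
  ∂QTV = TV − QV + QT.
As a 24×16 matrix over Z this has rank 15, with invariant factors (1,1,1,1,1,1,1,1,1,1,1,1,1,1,1).

Computing H_k = (kernel of ∂_k) / (image of ∂_{k+1}):

  H_0: rank C_0 − rank ∂_1 = 8 − 7 = 1, and the invariant factors of ∂_1 are all 1, so H_0 = Z.
  H_1: rank ker ∂_1 − rank ∂_2 = (24 − 7) − 15 = 2, and the invariant factors of ∂_2 are all 1, so H_1 = Z^2.
  H_2: rank ker ∂_2 − rank ∂_3 = (16 − 15) − 0 = 1, and there is no ∂_3, so H_2 = Z.

Hence the Betti numbers are b_0 = 1, b_1 = 2, b_2 = 1.

b_0 = 1, b_1 = 2, b_2 = 1.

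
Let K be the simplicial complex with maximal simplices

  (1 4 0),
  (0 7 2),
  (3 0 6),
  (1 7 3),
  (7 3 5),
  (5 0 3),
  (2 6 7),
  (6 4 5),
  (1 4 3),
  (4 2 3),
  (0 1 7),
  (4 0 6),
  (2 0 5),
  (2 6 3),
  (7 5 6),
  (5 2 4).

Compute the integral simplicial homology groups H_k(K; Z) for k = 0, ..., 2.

We work with the vertex ordering 0 < 1 < 2 < 3 < 4 < 5 < 6 < 7. The simplices of K, each written with vertices in increasing order, are:

  0-simplices (8): [0], [1], [2], [3], [4], [5], [6], [7]
  1-simplices (24): (24 of them)
  2-simplices (16): [0,1,4], [0,1,7], [0,2,5], [0,2,7], [0,3,5], [0,3,6], [0,4,6], [1,3,4], [1,3,7], [2,3,4], [2,3,6], [2,4,5], [2,6,7], [3,5,7], [4,5,6], [5,6,7]

so the chain groups are C_0 ≅ Z^8, C_1 ≅ Z^24, C_2 ≅ Z^16.

The boundary map ∂_1: C_1 → C_0 is given by ∂[p,q] = [q] − [p].
As a 8×24 matrix over Z this has rank 7, with invariant factors (1,1,1,1,1,1,1).

The boundary map ∂_2: C_2 → C_1 acts by ∂[p,q,r] = [q,r] − [p,r] + [p,q]. For instance
  ∂[0,1,4] = [1,4] − [0,4] + [0,1],
  ∂[0,4,6] = [4,6] − [0,6] + [0,4].
As a 24×16 matrix over Z this has rank 15, with invariant factors (1,1,1,1,1,1,1,1,1,1,1,1,1,1,1).

Computing H_k = (kernel of ∂_k) / (image of ∂_{k+1}):

  H_0: rank C_0 − rank ∂_1 = 8 − 7 = 1, and the invariant factors of ∂_1 are all 1, so H_0 = Z.
  H_1: rank ker ∂_1 − rank ∂_2 = (24 − 7) − 15 = 2, and the invariant factors of ∂_2 are all 1, so H_1 = Z^2.
  H_2: rank ker ∂_2 − rank ∂_3 = (16 − 15) − 0 = 1, and there is no ∂_3, so H_2 = Z.

H_0 = Z,  H_1 = Z^2,  H_2 = Z.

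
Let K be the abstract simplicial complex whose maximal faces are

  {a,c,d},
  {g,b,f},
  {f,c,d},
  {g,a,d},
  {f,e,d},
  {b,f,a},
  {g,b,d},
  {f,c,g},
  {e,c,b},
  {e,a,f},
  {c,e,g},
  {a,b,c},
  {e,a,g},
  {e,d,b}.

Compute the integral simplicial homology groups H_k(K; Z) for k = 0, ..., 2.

H_0 = Z,  H_1 = Z^2,  H_2 = Z.

Order the vertices as a < b < c < d < e < f < g. Listing each simplex with vertices in this order, K has dimension 2 with simplices:

  0-simplices (7): a, b, c, d, e, f, g
  1-simplices (21): ab, ac, ad, ae, af, ag, bc, bd, be, bf, bg, cd, ce, cf, cg, de, df, dg, ef, eg, fg
  2-simplices (14): abc, abf, acd, adg, aef, aeg, bce, bde, bdg, bfg, cdf, ceg, cfg, def

so the chain groups are C_0 ≅ Z^7, C_1 ≅ Z^21, C_2 ≅ Z^14.

Boundary ∂_1: C_1 → C_0 sends each edge [p,q] (with p < q) to q − p. For instance
  ∂cg = g − c.
The 7×21 boundary matrix has rank 6 and Smith normal form diag(1,1,1,1,1,1).

Boundary ∂_2: C_2 → C_1 acts by ∂[p,q,r] = [q,r] − [p,r] + [p,q]. For instance
  ∂cfg = fg − cg + cf,
  ∂bfg = fg − bg + bf.
This gives a 21×14 integer matrix of rank 13; reducing to Smith normal form yields diagonal entries (1,1,1,1,1,1,1,1,1,1,1,1,1).

Reading off H_k = ker ∂_k / im ∂_{k+1}:

  H_0: rank C_0 − rank ∂_1 = 7 − 6 = 1, and the invariant factors of ∂_1 are all 1, so H_0 = Z.
  H_1: rank ker ∂_1 − rank ∂_2 = (21 − 6) − 13 = 2, and the invariant factors of ∂_2 are all 1, so H_1 = Z^2.
  H_2: rank ker ∂_2 − rank ∂_3 = (14 − 13) − 0 = 1, and there is no ∂_3, so H_2 = Z.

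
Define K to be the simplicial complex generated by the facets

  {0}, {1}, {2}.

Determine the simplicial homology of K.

We work with the vertex ordering 0 < 1 < 2. The simplices of K, each written with vertices in increasing order, are:

  0-simplices (3): [0], [1], [2]

Hence C_0 ≅ Z^3.

Now H_k = ker ∂_k / im ∂_{k+1}, so:

  H_0: rank C_0 − rank ∂_1 = 3 − 0 = 3, and there is no ∂_1, so H_0 ≅ Z^3.

(K is a triangulation of a set of 3 points.)

H_0 = Z^3.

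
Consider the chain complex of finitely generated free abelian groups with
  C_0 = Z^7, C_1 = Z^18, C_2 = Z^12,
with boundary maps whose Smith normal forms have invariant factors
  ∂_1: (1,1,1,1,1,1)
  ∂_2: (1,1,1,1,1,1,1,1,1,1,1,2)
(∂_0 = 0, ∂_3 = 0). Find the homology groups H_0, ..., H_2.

H_0 ≅ Z,  H_1 ≅ Z/2,  H_2 = 0.

H_0: b_0 = 7 − 0 − 6 = 1; torsion from ∂_1 factors > 1: none. So H_0 ≅ Z.
H_1: b_1 = 18 − 6 − 12 = 0; torsion from ∂_2 factors > 1: [2]. So H_1 ≅ Z/2.
H_2: b_2 = 12 − 12 − 0 = 0; torsion from ∂_3 factors > 1: none. So H_2 ≅ 0.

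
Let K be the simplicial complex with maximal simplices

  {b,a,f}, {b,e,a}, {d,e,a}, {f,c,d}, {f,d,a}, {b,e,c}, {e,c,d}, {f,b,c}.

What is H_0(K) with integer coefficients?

We work with the vertex ordering a < b < c < d < e < f. The simplices of K, each written with vertices in increasing order, are:

  0-simplices (6): a, b, c, d, e, f
  1-simplices (12): ab, ad, ae, af, bc, be, bf, cd, ce, cf, de, df
  2-simplices (8): abe, abf, ade, adf, bce, bcf, cde, cdf

giving chain groups C_0 ≅ Z^6, C_1 ≅ Z^12, C_2 ≅ Z^8.

Boundary ∂_1: C_1 → C_0 maps an edge to its endpoints' difference, ∂[p,q] = q − p.
As a 6×12 matrix over Z this has rank 5, with invariant factors (1,1,1,1,1).

∂_2: C_2 → C_1 sends each 2-simplex [p,q,r] to [q,r] − [p,r] + [p,q]. For instance
  ∂bce = ce − be + bc,
  ∂abf = bf − af + ab.
The 12×8 boundary matrix has rank 7 and Smith normal form diag(1,1,1,1,1,1,1).

Reading off H_k = ker ∂_k / im ∂_{k+1}:

  H_0: rank C_0 − rank ∂_1 = 6 − 5 = 1, and the invariant factors of ∂_1 are all 1, so H_0 = Z.

H_0 ≅ Z.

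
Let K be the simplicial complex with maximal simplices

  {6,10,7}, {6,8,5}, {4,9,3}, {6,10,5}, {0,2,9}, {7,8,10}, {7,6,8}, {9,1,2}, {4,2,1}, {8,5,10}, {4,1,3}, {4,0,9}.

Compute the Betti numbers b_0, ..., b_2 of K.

Fix the vertex order 0 < 1 < 2 < 3 < 4 < 5 < 6 < 7 < 8 < 9 < 10 and write every simplex with vertices in increasing order. Then dim K = 2 and the simplices of K are:

  0-simplices (11): [0], [1], [2], [3], [4], [5], [6], [7], [8], [9], [10]
  1-simplices (21): [0,2], [0,4], [0,9], [1,2], [1,3], [1,4], [1,9], [2,4], [2,9], [3,4], [3,9], [4,9], [5,6], [5,8], [5,10], [6,7], [6,8], [6,10], [7,8], [7,10], [8,10]
  2-simplices (12): [0,2,9], [0,4,9], [1,2,4], [1,2,9], [1,3,4], [3,4,9], [5,6,8], [5,6,10], [5,8,10], [6,7,8], [6,7,10], [7,8,10]

so the chain groups are C_0 ≅ Z^11, C_1 ≅ Z^21, C_2 ≅ Z^12.

∂_1: C_1 → C_0 maps an edge to its endpoints' difference, ∂[p,q] = q − p. For instance
  ∂[3,4] = [4] − [3].
The resulting 11×21 matrix has rank 9, and its Smith normal form has invariant factors (1,1,1,1,1,1,1,1,1).

∂_2: C_2 → C_1 acts by ∂[p,q,r] = [q,r] − [p,r] + [p,q]. For instance
  ∂[0,4,9] = [4,9] − [0,9] + [0,4],
  ∂[1,3,4] = [3,4] − [1,4] + [1,3].
The resulting 21×12 matrix has rank 11, and its Smith normal form has invariant factors (1,1,1,1,1,1,1,1,1,1,1).

Reading off H_k = ker ∂_k / im ∂_{k+1}:

  H_0: rank C_0 − rank ∂_1 = 11 − 9 = 2, and the invariant factors of ∂_1 are all 1, so H_0 = Z^2.
  H_1: rank ker ∂_1 − rank ∂_2 = (21 − 9) − 11 = 1, and the invariant factors of ∂_2 are all 1, so H_1 = Z.
  H_2: rank ker ∂_2 − rank ∂_3 = (12 − 11) − 0 = 1, and there is no ∂_3, so H_2 = Z.

As a check, the Euler characteristic is 11 − 21 + 12 = 2, which agrees with 2 − 1 + 1 = 2.

Hence the Betti numbers are b_0 = 2, b_1 = 1, b_2 = 1.

b_0 = 2, b_1 = 1, b_2 = 1.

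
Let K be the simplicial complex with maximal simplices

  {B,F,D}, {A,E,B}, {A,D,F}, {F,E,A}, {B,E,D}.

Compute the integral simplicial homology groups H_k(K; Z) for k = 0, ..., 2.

Fix the vertex order A < B < D < E < F and write every simplex with vertices in increasing order. Then dim K = 2 and the simplices of K are:

  0-simplices (5): A, B, D, E, F
  1-simplices (10): AB, AD, AE, AF, BD, BE, BF, DE, DF, EF
  2-simplices (5): ABE, ADF, AEF, BDE, BDF

giving chain groups C_0 ≅ Z^5, C_1 ≅ Z^10, C_2 ≅ Z^5.

Boundary ∂_1: C_1 → C_0 sends each edge [p,q] (with p < q) to q − p. For instance
  ∂DE = E − D.
This gives a 5×10 integer matrix of rank 4; reducing to Smith normal form yields diagonal entries (1,1,1,1).

Boundary ∂_2: C_2 → C_1 acts by ∂[p,q,r] = [q,r] − [p,r] + [p,q]. For instance
  ∂ABE = BE − AE + AB,
  ∂BDF = DF − BF + BD.
As a 10×5 matrix over Z this has rank 5, with invariant factors (1,1,1,1,1).

Now H_k = ker ∂_k / im ∂_{k+1}, so:

  H_0: rank C_0 − rank ∂_1 = 5 − 4 = 1, and the invariant factors of ∂_1 are all 1, so H_0 ≅ Z.
  H_1: rank ker ∂_1 − rank ∂_2 = (10 − 4) − 5 = 1, and the invariant factors of ∂_2 are all 1, so H_1 ≅ Z.
  H_2: rank ker ∂_2 − rank ∂_3 = (5 − 5) − 0 = 0, and there is no ∂_3, so H_2 ≅ 0.

As a check, the Euler characteristic is 5 − 10 + 5 = 0, which agrees with 1 − 1 + 0 = 0.

H_0 ≅ Z,  H_1 ≅ Z,  H_2 = 0.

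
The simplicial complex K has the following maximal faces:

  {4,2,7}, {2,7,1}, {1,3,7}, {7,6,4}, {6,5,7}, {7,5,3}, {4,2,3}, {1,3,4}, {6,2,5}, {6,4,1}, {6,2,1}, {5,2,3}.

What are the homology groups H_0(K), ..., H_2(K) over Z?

H_0 ≅ Z,  H_1 ≅ Z/2,  H_2 = 0.

Take the total order 1 < 2 < 3 < 4 < 5 < 6 < 7 on the vertex set. Then K (dimension 2) consists of the simplices:

  0-simplices (7): [1], [2], [3], [4], [5], [6], [7]
  1-simplices (18): [1,2], [1,3], [1,4], [1,6], [1,7], [2,3], [2,4], [2,5], [2,6], [2,7], [3,4], [3,5], [3,7], [4,6], [4,7], [5,6], [5,7], [6,7]
  2-simplices (12): [1,2,6], [1,2,7], [1,3,4], [1,3,7], [1,4,6], [2,3,4], [2,3,5], [2,4,7], [2,5,6], [3,5,7], [4,6,7], [5,6,7]

giving chain groups C_0 ≅ Z^7, C_1 ≅ Z^18, C_2 ≅ Z^12.

∂_1: C_1 → C_0 maps an edge to its endpoints' difference, ∂[p,q] = q − p. For instance
  ∂[2,4] = [4] − [2].
The resulting 7×18 matrix has rank 6, and its Smith normal form has invariant factors (1,1,1,1,1,1).

The boundary map ∂_2: C_2 → C_1 sends each 2-simplex [p,q,r] to [q,r] − [p,r] + [p,q]. For instance
  ∂[2,3,4] = [3,4] − [2,4] + [2,3],
  ∂[3,5,7] = [5,7] − [3,7] + [3,5].
This gives a 18×12 integer matrix of rank 12; reducing to Smith normal form yields diagonal entries (1,1,1,1,1,1,1,1,1,1,1,2).

Now H_k = ker ∂_k / im ∂_{k+1}, so:

  H_0: rank C_0 − rank ∂_1 = 7 − 6 = 1, and the invariant factors of ∂_1 are all 1, so H_0 = Z.
  H_1: rank ker ∂_1 − rank ∂_2 = (18 − 6) − 12 = 0, and ∂_2 has invariant factor 2 > 1, so H_1 = Z/2.
  H_2: rank ker ∂_2 − rank ∂_3 = (12 − 12) − 0 = 0, and there is no ∂_3, so H_2 = 0.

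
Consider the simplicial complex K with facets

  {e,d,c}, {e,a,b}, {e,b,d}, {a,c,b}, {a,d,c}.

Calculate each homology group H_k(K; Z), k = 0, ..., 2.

Fix the vertex order a < b < c < d < e and write every simplex with vertices in increasing order. Then dim K = 2 and the simplices of K are:

  0-simplices (5): a, b, c, d, e
  1-simplices (10): ab, ac, ad, ae, bc, bd, be, cd, ce, de
  2-simplices (5): abc, abe, acd, bde, cde

giving chain groups C_0 ≅ Z^5, C_1 ≅ Z^10, C_2 ≅ Z^5.

Boundary ∂_1: C_1 → C_0 maps an edge to its endpoints' difference, ∂[p,q] = q − p. For instance
  ∂bd = d − b.
As a 5×10 matrix over Z this has rank 4, with invariant factors (1,1,1,1).

The boundary map ∂_2: C_2 → C_1 acts by ∂[p,q,r] = [q,r] − [p,r] + [p,q]. For instance
  ∂abe = be − ae + ab,
  ∂acd = cd − ad + ac.
This gives a 10×5 integer matrix of rank 5; reducing to Smith normal form yields diagonal entries (1,1,1,1,1).

From H_k ≅ ker(∂_k) / im(∂_{k+1}) we obtain:

  H_0: rank C_0 − rank ∂_1 = 5 − 4 = 1, and the invariant factors of ∂_1 are all 1, so H_0 ≅ Z.
  H_1: rank ker ∂_1 − rank ∂_2 = (10 − 4) − 5 = 1, and the invariant factors of ∂_2 are all 1, so H_1 ≅ Z.
  H_2: rank ker ∂_2 − rank ∂_3 = (5 − 5) − 0 = 0, and there is no ∂_3, so H_2 ≅ 0.

H_0 = Z,  H_1 = Z,  H_2 = 0.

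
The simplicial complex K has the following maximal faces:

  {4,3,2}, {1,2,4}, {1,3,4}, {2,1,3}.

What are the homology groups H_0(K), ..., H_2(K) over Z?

H_0 = Z,  H_1 = 0,  H_2 = Z.

Take the total order 1 < 2 < 3 < 4 on the vertex set. Then K (dimension 2) consists of the simplices:

  0-simplices (4): [1], [2], [3], [4]
  1-simplices (6): [1,2], [1,3], [1,4], [2,3], [2,4], [3,4]
  2-simplices (4): [1,2,3], [1,2,4], [1,3,4], [2,3,4]

so the chain groups are C_0 ≅ Z^4, C_1 ≅ Z^6, C_2 ≅ Z^4.

∂_1: C_1 → C_0 maps an edge to its endpoints' difference, ∂[p,q] = q − p. For instance
  ∂[2,4] = [4] − [2].
As a 4×6 matrix over Z this has rank 3, with invariant factors (1,1,1).

Boundary ∂_2: C_2 → C_1 sends each 2-simplex [p,q,r] to [q,r] − [p,r] + [p,q]. For instance
  ∂[1,2,4] = [2,4] − [1,4] + [1,2],
  ∂[1,3,4] = [3,4] − [1,4] + [1,3].
As a 6×4 matrix over Z this has rank 3, with invariant factors (1,1,1).

Now H_k = ker ∂_k / im ∂_{k+1}, so:

  H_0: rank C_0 − rank ∂_1 = 4 − 3 = 1, and the invariant factors of ∂_1 are all 1, so H_0 ≅ Z.
  H_1: rank ker ∂_1 − rank ∂_2 = (6 − 3) − 3 = 0, and the invariant factors of ∂_2 are all 1, so H_1 ≅ 0.
  H_2: rank ker ∂_2 − rank ∂_3 = (4 − 3) − 0 = 1, and there is no ∂_3, so H_2 ≅ Z.

As a check, the Euler characteristic is 4 − 6 + 4 = 2, which agrees with 1 − 0 + 1 = 2.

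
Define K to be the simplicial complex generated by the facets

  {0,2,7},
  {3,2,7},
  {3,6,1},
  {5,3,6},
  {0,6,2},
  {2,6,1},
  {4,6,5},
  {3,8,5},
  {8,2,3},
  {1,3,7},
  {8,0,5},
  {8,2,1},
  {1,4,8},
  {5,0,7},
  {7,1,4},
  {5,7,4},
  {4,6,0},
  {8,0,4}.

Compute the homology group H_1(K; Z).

H_1 ≅ Z ⊕ Z/2Z.

We work with the vertex ordering 0 < 1 < 2 < 3 < 4 < 5 < 6 < 7 < 8. The simplices of K, each written with vertices in increasing order, are:

  0-simplices (9): [0], [1], [2], [3], [4], [5], [6], [7], [8]
  1-simplices (27): (27 of them)
  2-simplices (18): [0,2,6], [0,2,7], [0,4,6], [0,4,8], [0,5,7], [0,5,8], [1,2,6], [1,2,8], [1,3,6], [1,3,7], [1,4,7], [1,4,8], [2,3,7], [2,3,8], [3,5,6], [3,5,8], [4,5,6], [4,5,7]

so the chain groups are C_0 ≅ Z^9, C_1 ≅ Z^27, C_2 ≅ Z^18.

Boundary ∂_1: C_1 → C_0 sends each edge [p,q] (with p < q) to q − p.
As a 9×27 matrix over Z this has rank 8, with invariant factors (1,1,1,1,1,1,1,1).

Boundary ∂_2: C_2 → C_1 sends each 2-simplex [p,q,r] to [q,r] − [p,r] + [p,q]. For instance
  ∂[0,5,7] = [5,7] − [0,7] + [0,5],
  ∂[1,4,8] = [4,8] − [1,8] + [1,4].
The 27×18 boundary matrix has rank 18 and Smith normal form diag(1,1,1,1,1,1,1,1,1,1,1,1,1,1,1,1,1,2).

Reading off H_k = ker ∂_k / im ∂_{k+1}:

  H_1: rank ker ∂_1 − rank ∂_2 = (27 − 8) − 18 = 1, and ∂_2 has invariant factor 2 > 1, so H_1 ≅ Z ⊕ Z/2Z.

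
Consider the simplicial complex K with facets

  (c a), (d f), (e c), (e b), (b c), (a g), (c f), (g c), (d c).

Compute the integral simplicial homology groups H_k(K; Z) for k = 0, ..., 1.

H_0 ≅ Z,  H_1 ≅ Z^3.

We work with the vertex ordering a < b < c < d < e < f < g. The simplices of K, each written with vertices in increasing order, are:

  0-simplices (7): a, b, c, d, e, f, g
  1-simplices (9): ac, ag, bc, be, cd, ce, cf, cg, df

giving chain groups C_0 ≅ Z^7, C_1 ≅ Z^9.

Boundary ∂_1: C_1 → C_0 is given by ∂[p,q] = [q] − [p]. For instance
  ∂cg = g − c.
The 7×9 boundary matrix has rank 6 and Smith normal form diag(1,1,1,1,1,1).

From H_k ≅ ker(∂_k) / im(∂_{k+1}) we obtain:

  H_0: rank C_0 − rank ∂_1 = 7 − 6 = 1, and the invariant factors of ∂_1 are all 1, so H_0 ≅ Z.
  H_1: rank ker ∂_1 − rank ∂_2 = (9 − 6) − 0 = 3, and there is no ∂_2, so H_1 ≅ Z^3.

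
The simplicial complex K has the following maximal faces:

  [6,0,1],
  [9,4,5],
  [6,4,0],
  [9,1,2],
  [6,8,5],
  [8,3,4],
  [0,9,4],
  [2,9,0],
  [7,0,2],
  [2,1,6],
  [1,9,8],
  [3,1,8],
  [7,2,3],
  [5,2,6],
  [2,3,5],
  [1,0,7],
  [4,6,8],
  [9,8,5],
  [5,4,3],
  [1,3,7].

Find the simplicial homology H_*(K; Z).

H_0 ≅ Z,  H_1 ≅ Z ⊕ Z/2,  H_2 = 0.

Order the vertices as 0 < 1 < 2 < 3 < 4 < 5 < 6 < 7 < 8 < 9. Listing each simplex with vertices in this order, K has dimension 2 with simplices:

  0-simplices (10): [0], [1], [2], [3], [4], [5], [6], [7], [8], [9]
  1-simplices (30): (30 of them)
  2-simplices (20): (20 of them)

so the chain groups are C_0 ≅ Z^10, C_1 ≅ Z^30, C_2 ≅ Z^20.

Boundary ∂_1: C_1 → C_0 is given by ∂[p,q] = [q] − [p].
This gives a 10×30 integer matrix of rank 9; reducing to Smith normal form yields diagonal entries (1,1,1,1,1,1,1,1,1).

∂_2: C_2 → C_1 acts by ∂[p,q,r] = [q,r] − [p,r] + [p,q]. For instance
  ∂[1,3,8] = [3,8] − [1,8] + [1,3],
  ∂[0,1,6] = [1,6] − [0,6] + [0,1].
The 30×20 boundary matrix has rank 20 and Smith normal form diag(1,1,1,1,1,1,1,1,1,1,1,1,1,1,1,1,1,1,1,2).

Computing H_k = (kernel of ∂_k) / (image of ∂_{k+1}):

  H_0: rank C_0 − rank ∂_1 = 10 − 9 = 1, and the invariant factors of ∂_1 are all 1, so H_0 = Z.
  H_1: rank ker ∂_1 − rank ∂_2 = (30 − 9) − 20 = 1, and ∂_2 has invariant factor 2 > 1, so H_1 = Z ⊕ Z/2.
  H_2: rank ker ∂_2 − rank ∂_3 = (20 − 20) − 0 = 0, and there is no ∂_3, so H_2 = 0.

As a check, the Euler characteristic is 10 − 30 + 20 = 0, which agrees with 1 − 1 + 0 = 0.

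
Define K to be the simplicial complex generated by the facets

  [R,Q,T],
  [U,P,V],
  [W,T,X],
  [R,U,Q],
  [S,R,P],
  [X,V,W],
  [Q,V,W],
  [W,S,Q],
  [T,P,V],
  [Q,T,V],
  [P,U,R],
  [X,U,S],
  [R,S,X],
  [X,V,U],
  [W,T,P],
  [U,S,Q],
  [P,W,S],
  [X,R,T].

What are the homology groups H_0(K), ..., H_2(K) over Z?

H_0 = Z,  H_1 = Z × Z/2,  H_2 = 0.

Take the total order P < Q < R < S < T < U < V < W < X on the vertex set. Then K (dimension 2) consists of the simplices:

  0-simplices (9): P, Q, R, S, T, U, V, W, X
  1-simplices (27): PR, PS, PT, PU, PV, PW, QR, QS, QT, QU, QV, QW, RS, RT, RU, RX, SU, SW, SX, TV, TW, TX, UV, UX, VW, VX, WX
  2-simplices (18): PRS, PRU, PSW, PTV, PTW, PUV, QRT, QRU, QSU, QSW, QTV, QVW, RSX, RTX, SUX, TWX, UVX, VWX

giving chain groups C_0 ≅ Z^9, C_1 ≅ Z^27, C_2 ≅ Z^18.

Boundary ∂_1: C_1 → C_0 is given by ∂[p,q] = [q] − [p]. For instance
  ∂PT = T − P.
This gives a 9×27 integer matrix of rank 8; reducing to Smith normal form yields diagonal entries (1,1,1,1,1,1,1,1).

Boundary ∂_2: C_2 → C_1 maps a triangle to the signed sum of its edges. For instance
  ∂RSX = SX − RX + RS,
  ∂PRU = RU − PU + PR.
This gives a 27×18 integer matrix of rank 18; reducing to Smith normal form yields diagonal entries (1,1,1,1,1,1,1,1,1,1,1,1,1,1,1,1,1,2).

From H_k ≅ ker(∂_k) / im(∂_{k+1}) we obtain:

  H_0: rank C_0 − rank ∂_1 = 9 − 8 = 1, and the invariant factors of ∂_1 are all 1, so H_0 = Z.
  H_1: rank ker ∂_1 − rank ∂_2 = (27 − 8) − 18 = 1, and ∂_2 has invariant factor 2 > 1, so H_1 = Z × Z/2.
  H_2: rank ker ∂_2 − rank ∂_3 = (18 − 18) − 0 = 0, and there is no ∂_3, so H_2 = 0.

As a check, the Euler characteristic is 9 − 27 + 18 = 0, which agrees with 1 − 1 + 0 = 0.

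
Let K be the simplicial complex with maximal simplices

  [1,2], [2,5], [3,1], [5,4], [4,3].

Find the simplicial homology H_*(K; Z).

We work with the vertex ordering 1 < 2 < 3 < 4 < 5. The simplices of K, each written with vertices in increasing order, are:

  0-simplices (5): [1], [2], [3], [4], [5]
  1-simplices (5): [1,2], [1,3], [2,5], [3,4], [4,5]

Hence C_0 ≅ Z^5, C_1 ≅ Z^5.

Boundary ∂_1: C_1 → C_0 is given by ∂[p,q] = [q] − [p]. For instance
  ∂[1,3] = [3] − [1].
This gives a 5×5 integer matrix of rank 4; reducing to Smith normal form yields diagonal entries (1,1,1,1).

Computing H_k = (kernel of ∂_k) / (image of ∂_{k+1}):

  H_0: rank C_0 − rank ∂_1 = 5 − 4 = 1, and the invariant factors of ∂_1 are all 1, so H_0 = Z.
  H_1: rank ker ∂_1 − rank ∂_2 = (5 − 4) − 0 = 1, and there is no ∂_2, so H_1 = Z.

As a check, the Euler characteristic is 5 − 5 = 0, which agrees with 1 − 1 = 0.

H_0 ≅ Z,  H_1 ≅ Z.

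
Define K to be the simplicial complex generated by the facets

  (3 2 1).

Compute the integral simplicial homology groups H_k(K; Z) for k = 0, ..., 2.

H_0 ≅ Z,  H_1 = 0,  H_2 = 0.

K has 3 vertices, 3 edges, 1 triangle.
rank ∂_0 = 0, rank ∂_1 = 2 ⇒ b_0 = 3 − 0 − 2 = 1; all invariant factors of ∂_1 are 1 so no torsion. So H_0 = Z.
rank ∂_1 = 2, rank ∂_2 = 1 ⇒ b_1 = 3 − 2 − 1 = 0; all invariant factors of ∂_2 are 1 so no torsion. So H_1 = 0.
rank ∂_2 = 1, rank ∂_3 = 0 ⇒ b_2 = 1 − 1 − 0 = 0. So H_2 = 0.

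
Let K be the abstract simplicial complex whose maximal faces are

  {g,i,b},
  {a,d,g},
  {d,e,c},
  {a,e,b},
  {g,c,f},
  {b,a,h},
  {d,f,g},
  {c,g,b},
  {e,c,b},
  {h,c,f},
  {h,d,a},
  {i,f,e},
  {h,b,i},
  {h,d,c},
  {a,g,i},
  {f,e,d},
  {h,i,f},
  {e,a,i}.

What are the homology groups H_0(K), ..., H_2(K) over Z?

H_0 ≅ Z,  H_1 ≅ Z ⊕ Z/2,  H_2 = 0.

We work with the vertex ordering a < b < c < d < e < f < g < h < i. The simplices of K, each written with vertices in increasing order, are:

  0-simplices (9): a, b, c, d, e, f, g, h, i
  1-simplices (27): ab, ad, ae, ag, ah, ai, bc, be, bg, bh, bi, cd, ce, cf, cg, ch, de, df, dg, dh, ef, ei, fg, fh, fi, gi, hi
  2-simplices (18): abe, abh, adg, adh, aei, agi, bce, bcg, bgi, bhi, cde, cdh, cfg, cfh, def, dfg, efi, fhi

so the chain groups are C_0 ≅ Z^9, C_1 ≅ Z^27, C_2 ≅ Z^18.

∂_1: C_1 → C_0 maps an edge to its endpoints' difference, ∂[p,q] = q − p.
This gives a 9×27 integer matrix of rank 8; reducing to Smith normal form yields diagonal entries (1,1,1,1,1,1,1,1).

The boundary map ∂_2: C_2 → C_1 maps a triangle to the signed sum of its edges. For instance
  ∂dfg = fg − dg + df,
  ∂def = ef − df + de.
The 27×18 boundary matrix has rank 18 and Smith normal form diag(1,1,1,1,1,1,1,1,1,1,1,1,1,1,1,1,1,2).

Now H_k = ker ∂_k / im ∂_{k+1}, so:

  H_0: rank C_0 − rank ∂_1 = 9 − 8 = 1, and the invariant factors of ∂_1 are all 1, so H_0 ≅ Z.
  H_1: rank ker ∂_1 − rank ∂_2 = (27 − 8) − 18 = 1, and ∂_2 has invariant factor 2 > 1, so H_1 ≅ Z ⊕ Z/2.
  H_2: rank ker ∂_2 − rank ∂_3 = (18 − 18) − 0 = 0, and there is no ∂_3, so H_2 ≅ 0.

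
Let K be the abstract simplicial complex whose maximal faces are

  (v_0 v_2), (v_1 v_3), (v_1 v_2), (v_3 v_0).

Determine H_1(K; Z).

Fix the vertex order v_0 < v_1 < v_2 < v_3 and write every simplex with vertices in increasing order. Then dim K = 1 and the simplices of K are:

  0-simplices (4): [v_0], [v_1], [v_2], [v_3]
  1-simplices (4): [v_0,v_2], [v_0,v_3], [v_1,v_2], [v_1,v_3]

Hence C_0 ≅ Z^4, C_1 ≅ Z^4.

∂_1: C_1 → C_0 sends each edge [p,q] (with p < q) to q − p. For instance
  ∂[v_0,v_2] = [v_2] − [v_0].
The 4×4 boundary matrix has rank 3 and Smith normal form diag(1,1,1).

Reading off H_k = ker ∂_k / im ∂_{k+1}:

  H_1: rank ker ∂_1 − rank ∂_2 = (4 − 3) − 0 = 1, and there is no ∂_2, so H_1 = Z.

H_1 = Z.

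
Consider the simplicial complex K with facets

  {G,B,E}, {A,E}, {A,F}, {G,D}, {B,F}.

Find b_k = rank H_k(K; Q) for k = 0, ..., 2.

Fix the vertex order A < B < D < E < F < G and write every simplex with vertices in increasing order. Then dim K = 2 and the simplices of K are:

  0-simplices (6): A, B, D, E, F, G
  1-simplices (7): AE, AF, BE, BF, BG, DG, EG
  2-simplices (1): BEG

giving chain groups C_0 ≅ Z^6, C_1 ≅ Z^7, C_2 ≅ Z^1.

The boundary map ∂_1: C_1 → C_0 sends each edge [p,q] (with p < q) to q − p. For instance
  ∂EG = G − E.
This gives a 6×7 integer matrix of rank 5; reducing to Smith normal form yields diagonal entries (1,1,1,1,1).

Boundary ∂_2: C_2 → C_1 acts by ∂[p,q,r] = [q,r] − [p,r] + [p,q]. For instance
  ∂BEG = EG − BG + BE.
The resulting 7×1 matrix has rank 1, and its Smith normal form has invariant factors (1).

Reading off H_k = ker ∂_k / im ∂_{k+1}:

  H_0: rank C_0 − rank ∂_1 = 6 − 5 = 1, and the invariant factors of ∂_1 are all 1, so H_0 ≅ Z.
  H_1: rank ker ∂_1 − rank ∂_2 = (7 − 5) − 1 = 1, and the invariant factors of ∂_2 are all 1, so H_1 ≅ Z.
  H_2: rank ker ∂_2 − rank ∂_3 = (1 − 1) − 0 = 0, and there is no ∂_3, so H_2 ≅ 0.

As a check, the Euler characteristic is 6 − 7 + 1 = 0, which agrees with 1 − 1 + 0 = 0.

Hence the Betti numbers are b_0 = 1, b_1 = 1, b_2 = 0.

b_0 = 1, b_1 = 1, b_2 = 0.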